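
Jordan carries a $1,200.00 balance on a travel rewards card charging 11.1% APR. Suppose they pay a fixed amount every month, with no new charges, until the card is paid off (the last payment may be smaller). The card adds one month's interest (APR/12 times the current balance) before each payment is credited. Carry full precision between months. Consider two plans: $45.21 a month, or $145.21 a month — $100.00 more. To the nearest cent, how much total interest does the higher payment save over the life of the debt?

Monthly rate r = 11.1%/12 = 0.925% = 0.00925.
At $45.21/mo: n = ⌈−ln(1 − rB₀/P)/ln(1+r)⌉ = 31 payments (last $27.07); total interest = total paid − $1,200.00 = $183.37.
At $145.21/mo: 9 payments (last $92.58); total interest $54.26.
Interest saved = $183.37 − $54.26 = $129.11.

$129.11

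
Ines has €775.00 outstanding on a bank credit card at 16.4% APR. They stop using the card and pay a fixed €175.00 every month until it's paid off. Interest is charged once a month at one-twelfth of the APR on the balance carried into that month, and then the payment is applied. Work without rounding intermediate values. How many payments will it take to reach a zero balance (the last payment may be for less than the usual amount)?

Monthly rate r = 16.4%/12 = 1.36667% = 0.0136667.
Recurrence: B ← B·(1+r) − €175.00.
Month 1: interest €10.59; balance after payment €610.59.
Month 2: interest €8.34; balance after payment €443.94.
Month 3: interest €6.07; balance after payment €275.00.
Month 4: interest €3.76; balance after payment €103.76.
Month 5: interest €1.42; balance after payment €0.00.

5 payments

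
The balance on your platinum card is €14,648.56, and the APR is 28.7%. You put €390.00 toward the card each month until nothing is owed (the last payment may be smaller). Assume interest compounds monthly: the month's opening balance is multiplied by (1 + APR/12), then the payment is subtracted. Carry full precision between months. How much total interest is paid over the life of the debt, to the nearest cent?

€23,072.05

Monthly rate r = 28.7%/12 = 2.39167% = 0.0239167.
Payoff takes n = ⌈−ln(1 − rB₀/P)/ln(1+r)⌉ = ⌈96.717⌉ = 97 payments; the last is €280.61.
Total paid = 96·€390.00 + €280.61 = €37,720.61.
Total interest = total paid − principal = €37,720.61 − €14,648.56 = €23,072.05.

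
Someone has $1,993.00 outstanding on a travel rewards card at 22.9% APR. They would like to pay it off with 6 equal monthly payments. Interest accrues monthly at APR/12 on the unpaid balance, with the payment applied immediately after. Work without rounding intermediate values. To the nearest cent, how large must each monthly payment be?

Monthly rate r = 22.9%/12 = 1.90833% = 0.0190833.
Level-payment amortization: P = B₀·r / (1 − (1+r)^(−n)) = 1993.00·0.0190833 / (1 − 1.01908^(−6)).
Denominator 1 − (1+r)^(−6) = 0.10722544.
P = 38.0331 / 0.10722544 ≈ 354.70.

$354.70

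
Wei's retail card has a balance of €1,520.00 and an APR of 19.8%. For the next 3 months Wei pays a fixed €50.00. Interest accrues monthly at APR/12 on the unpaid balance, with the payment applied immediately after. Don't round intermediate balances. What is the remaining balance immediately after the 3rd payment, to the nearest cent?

€1,444.00

Monthly rate r = 19.8%/12 = 1.65% = 0.0165.
Each month: B ← B·(1+r) − €50.00.
Month 1: interest €25.08; balance after payment €1,495.08.
Month 2: interest €24.67; balance after payment €1,469.75.
Month 3: interest €24.25; balance after payment €1,444.00.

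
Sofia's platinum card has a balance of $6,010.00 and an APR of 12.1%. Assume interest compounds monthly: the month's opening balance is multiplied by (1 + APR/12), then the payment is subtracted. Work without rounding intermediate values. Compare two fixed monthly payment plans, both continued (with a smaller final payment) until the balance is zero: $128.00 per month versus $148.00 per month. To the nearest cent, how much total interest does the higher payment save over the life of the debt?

$412.84

Monthly rate r = 12.1%/12 = 1.00833% = 0.0100833.
At $128.00/mo: n = ⌈−ln(1 − rB₀/P)/ln(1+r)⌉ = 64 payments (last $119.06); total interest = total paid − $6,010.00 = $2,173.06.
At $148.00/mo: 53 payments (last $74.22); total interest $1,760.22.
Interest saved = $2,173.06 − $1,760.22 = $412.84.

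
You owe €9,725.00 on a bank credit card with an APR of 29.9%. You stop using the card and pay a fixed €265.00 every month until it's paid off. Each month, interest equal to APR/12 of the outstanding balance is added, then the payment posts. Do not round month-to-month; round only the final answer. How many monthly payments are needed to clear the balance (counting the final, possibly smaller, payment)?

100 payments

Monthly rate r = 29.9%/12 = 2.49167% = 0.0249167.
Recurrence: B ← B·(1+r) − €265.00.
Month 1: interest €242.31; balance after payment €9,702.31.
Month 2: interest €241.75; balance after payment €9,679.06.
Closed form: n = −ln(1 − rB₀/P)/ln(1+r) = −ln(0.085605)/ln(1.02492) ≈ 99.873, so the balance reaches zero during payment 100.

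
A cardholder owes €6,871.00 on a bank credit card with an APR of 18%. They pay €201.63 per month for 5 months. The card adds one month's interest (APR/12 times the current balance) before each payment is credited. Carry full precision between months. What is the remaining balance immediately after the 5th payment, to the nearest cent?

€6,363.17

Monthly rate r = 18%/12 = 1.5% = 0.015.
Each month: B ← B·(1+r) − €201.63.
Month 1: interest €103.06; balance after payment €6,772.43.
Month 2: interest €101.59; balance after payment €6,672.39.
Month 3: interest €100.09; balance after payment €6,570.85.
Month 4: interest €98.56; balance after payment €6,467.78.
Month 5: interest €97.02; balance after payment €6,363.17.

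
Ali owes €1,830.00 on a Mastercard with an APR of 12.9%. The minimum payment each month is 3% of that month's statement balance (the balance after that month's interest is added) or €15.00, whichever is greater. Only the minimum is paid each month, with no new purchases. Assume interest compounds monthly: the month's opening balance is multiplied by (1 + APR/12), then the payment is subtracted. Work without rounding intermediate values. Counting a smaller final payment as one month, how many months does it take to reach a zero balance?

Monthly rate r = 12.9%/12 = 1.075% = 0.01075.
While 3% of the post-interest balance exceeds €15.00, each month B ← (B·(1+r))·(1 − 0.03), i.e. B shrinks by the factor (1+r)·0.97 = 0.98043.
This holds for months 1–67. Entering month 68 the balance is €486.73; 3% of the post-interest balance is now below €15.00, so the flat €15.00 minimum applies from here.
From month 68 a fixed €15.00 at rate r clears €486.73 in 41 more payments. Total: 67 + 41 = 108 months.

108 months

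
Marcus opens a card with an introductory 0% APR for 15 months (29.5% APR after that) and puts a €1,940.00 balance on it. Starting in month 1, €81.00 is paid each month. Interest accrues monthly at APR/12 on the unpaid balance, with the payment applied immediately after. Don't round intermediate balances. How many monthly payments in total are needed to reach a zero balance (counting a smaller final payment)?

26 payments

Promo months 1–15 at r₀ = 0%/12 = 0; months 16+ at r₁ = 29.5%/12 = 0.0245833.
After month 15 (no interest yet): B = €1,940.00 − 15·€81.00 = €725.00.
Then at r₁ with €81.00/mo: n₂ = −ln(1 − r₁·B/P)/ln(1+r₁) ≈ 10.23 → 11 more payments.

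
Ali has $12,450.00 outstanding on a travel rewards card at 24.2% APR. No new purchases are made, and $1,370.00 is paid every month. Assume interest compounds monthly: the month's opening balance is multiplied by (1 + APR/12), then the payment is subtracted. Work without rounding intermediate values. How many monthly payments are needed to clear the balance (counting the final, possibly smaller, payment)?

Monthly rate r = 24.2%/12 = 2.01667% = 0.0201667.
Recurrence: B ← B·(1+r) − $1,370.00.
Month 1: interest $251.07; balance after payment $11,331.08.
Month 2: interest $228.51; balance after payment $10,189.59.
Closed form: n = −ln(1 − rB₀/P)/ln(1+r) = −ln(0.81673)/ln(1.02017) ≈ 10.139, so the balance reaches zero during payment 11.

11 payments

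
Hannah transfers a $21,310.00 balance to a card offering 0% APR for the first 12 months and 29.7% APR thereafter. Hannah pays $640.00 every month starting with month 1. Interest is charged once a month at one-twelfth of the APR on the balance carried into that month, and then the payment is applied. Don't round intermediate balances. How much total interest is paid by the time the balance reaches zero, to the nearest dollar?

Promo months 1–12 at r₀ = 0%/12 = 0; months 13+ at r₁ = 29.7%/12 = 0.02475.
After month 12 (no interest yet): B = $21,310.00 − 12·$640.00 = $13,630.00.
Then at r₁ with $640.00/mo: n₂ = −ln(1 − r₁·B/P)/ln(1+r₁) ≈ 30.63 → 31 more payments.
Total paid = 42·$640.00 + $405.11 = $27,285.11; interest = $27,285.11 − $21,310.00 = $5,975.11.

$5,975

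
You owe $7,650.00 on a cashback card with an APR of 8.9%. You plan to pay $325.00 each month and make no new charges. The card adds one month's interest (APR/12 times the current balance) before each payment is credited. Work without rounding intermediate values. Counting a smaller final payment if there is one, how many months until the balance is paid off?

Monthly rate r = 8.9%/12 = 0.741667% = 0.00741667.
Recurrence: B ← B·(1+r) − $325.00.
Month 1: interest $56.74; balance after payment $7,381.74.
Month 2: interest $54.75; balance after payment $7,111.49.
Closed form: n = −ln(1 − rB₀/P)/ln(1+r) = −ln(0.82542)/ln(1.00742) ≈ 25.964, so the balance reaches zero during payment 26.

26 payments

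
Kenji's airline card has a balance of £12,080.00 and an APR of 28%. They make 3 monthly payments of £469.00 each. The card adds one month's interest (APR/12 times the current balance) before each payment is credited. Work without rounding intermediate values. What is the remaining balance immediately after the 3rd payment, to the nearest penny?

£11,505.40

Monthly rate r = 28%/12 = 2.33333% = 0.0233333.
Each month: B ← B·(1+r) − £469.00.
Month 1: interest £281.87; balance after payment £11,892.87.
Month 2: interest £277.50; balance after payment £11,701.37.
Month 3: interest £273.03; balance after payment £11,505.40.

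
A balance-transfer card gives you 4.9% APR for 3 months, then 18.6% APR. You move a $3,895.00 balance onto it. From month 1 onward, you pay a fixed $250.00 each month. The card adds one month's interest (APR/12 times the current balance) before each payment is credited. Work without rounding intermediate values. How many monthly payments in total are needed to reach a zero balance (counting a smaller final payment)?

Promo months 1–3 at r₀ = 4.9%/12 = 0.00408333; months 4+ at r₁ = 18.6%/12 = 0.0155.
After month 3: iterate B ← B·(1+r₀) − $250.00 for 3 months → $3,189.84.
Then at r₁ with $250.00/mo: n₂ = −ln(1 − r₁·B/P)/ln(1+r₁) ≈ 14.33 → 15 more payments.

18 months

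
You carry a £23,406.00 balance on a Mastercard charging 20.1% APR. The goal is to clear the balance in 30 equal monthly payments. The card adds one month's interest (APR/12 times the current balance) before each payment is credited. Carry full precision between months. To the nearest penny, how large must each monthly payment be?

Monthly rate r = 20.1%/12 = 1.675% = 0.01675.
Level-payment amortization: P = B₀·r / (1 − (1+r)^(−n)) = 23406.00·0.01675 / (1 − 1.01675^(−30)).
Denominator 1 − (1+r)^(−30) = 0.392460432.
P = 392.05 / 0.392460432 ≈ 998.96.

£998.96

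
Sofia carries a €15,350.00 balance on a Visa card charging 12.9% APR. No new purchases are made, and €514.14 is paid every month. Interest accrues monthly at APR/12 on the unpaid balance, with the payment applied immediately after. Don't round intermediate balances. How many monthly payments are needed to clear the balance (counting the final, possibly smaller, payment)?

37 months

Monthly rate r = 12.9%/12 = 1.075% = 0.01075.
Recurrence: B ← B·(1+r) − €514.14.
Month 1: interest €165.01; balance after payment €15,000.87.
Month 2: interest €161.26; balance after payment €14,647.99.
Closed form: n = −ln(1 − rB₀/P)/ln(1+r) = −ln(0.67905)/ln(1.01075) ≈ 36.199, so the balance reaches zero during payment 37.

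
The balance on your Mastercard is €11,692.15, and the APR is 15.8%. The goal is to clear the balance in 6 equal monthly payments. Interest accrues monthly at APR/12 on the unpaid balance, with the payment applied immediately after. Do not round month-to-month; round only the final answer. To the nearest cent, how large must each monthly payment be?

€2,039.47

Monthly rate r = 15.8%/12 = 1.31667% = 0.0131667.
Level-payment amortization: P = B₀·r / (1 − (1+r)^(−n)) = 11692.15·0.0131667 / (1 − 1.01317^(−6)).
Denominator 1 − (1+r)^(−6) = 0.0754835521.
P = 153.947 / 0.0754835521 ≈ 2039.47.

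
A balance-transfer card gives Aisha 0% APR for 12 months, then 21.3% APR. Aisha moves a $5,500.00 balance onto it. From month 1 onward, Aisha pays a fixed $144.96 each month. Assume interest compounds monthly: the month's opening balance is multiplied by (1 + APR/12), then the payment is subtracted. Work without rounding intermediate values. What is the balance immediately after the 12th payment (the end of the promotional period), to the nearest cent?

Promo months 1–12 at r₀ = 0%/12 = 0; months 13+ at r₁ = 21.3%/12 = 0.01775.
After month 12 (no interest yet): B = $5,500.00 − 12·$144.96 = $3,760.48.

$3,760.48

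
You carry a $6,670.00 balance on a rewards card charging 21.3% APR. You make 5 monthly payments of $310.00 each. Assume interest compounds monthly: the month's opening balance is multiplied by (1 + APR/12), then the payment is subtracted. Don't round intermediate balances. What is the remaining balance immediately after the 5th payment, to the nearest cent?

Monthly rate r = 21.3%/12 = 1.775% = 0.01775.
Each month: B ← B·(1+r) − $310.00.
Month 1: interest $118.39; balance after payment $6,478.39.
Month 2: interest $114.99; balance after payment $6,283.38.
Month 3: interest $111.53; balance after payment $6,084.91.
Month 4: interest $108.01; balance after payment $5,882.92.
Month 5: interest $104.42; balance after payment $5,677.34.

$5,677.34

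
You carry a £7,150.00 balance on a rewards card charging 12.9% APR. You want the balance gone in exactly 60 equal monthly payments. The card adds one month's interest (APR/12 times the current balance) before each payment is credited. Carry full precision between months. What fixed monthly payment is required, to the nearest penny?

Monthly rate r = 12.9%/12 = 1.075% = 0.01075.
Level-payment amortization: P = B₀·r / (1 − (1+r)^(−n)) = 7150.00·0.01075 / (1 − 1.01075^(−60)).
Denominator 1 − (1+r)^(−60) = 0.473528338.
P = 76.8625 / 0.473528338 ≈ 162.32.

£162.32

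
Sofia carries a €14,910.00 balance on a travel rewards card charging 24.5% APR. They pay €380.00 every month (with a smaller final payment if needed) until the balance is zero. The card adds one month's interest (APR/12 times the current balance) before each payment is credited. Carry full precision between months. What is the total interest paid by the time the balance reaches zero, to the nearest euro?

Monthly rate r = 24.5%/12 = 2.04167% = 0.0204167.
Payoff takes n = ⌈−ln(1 − rB₀/P)/ln(1+r)⌉ = ⌈79.901⌉ = 80 payments; the last is €342.68.
Total paid = 79·€380.00 + €342.68 = €30,362.68.
Total interest = total paid − principal = €30,362.68 − €14,910.00 = €15,452.68.

€15,453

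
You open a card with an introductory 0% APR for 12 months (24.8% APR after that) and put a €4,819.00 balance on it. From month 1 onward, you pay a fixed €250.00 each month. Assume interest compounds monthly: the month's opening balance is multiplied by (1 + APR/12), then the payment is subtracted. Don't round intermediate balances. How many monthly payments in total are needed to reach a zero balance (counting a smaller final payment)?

20 payments

Promo months 1–12 at r₀ = 0%/12 = 0; months 13+ at r₁ = 24.8%/12 = 0.0206667.
After month 12 (no interest yet): B = €4,819.00 − 12·€250.00 = €1,819.00.
Then at r₁ with €250.00/mo: n₂ = −ln(1 − r₁·B/P)/ln(1+r₁) ≈ 7.97 → 8 more payments.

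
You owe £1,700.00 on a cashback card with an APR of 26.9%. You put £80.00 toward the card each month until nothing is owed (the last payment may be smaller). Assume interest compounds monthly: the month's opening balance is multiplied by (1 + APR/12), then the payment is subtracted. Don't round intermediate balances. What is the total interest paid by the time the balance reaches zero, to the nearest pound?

£635

Monthly rate r = 26.9%/12 = 2.24167% = 0.0224167.
Payoff takes n = ⌈−ln(1 − rB₀/P)/ln(1+r)⌉ = ⌈29.182⌉ = 30 payments; the last is £14.70.
Total paid = 29·£80.00 + £14.70 = £2,334.70.
Total interest = total paid − principal = £2,334.70 − £1,700.00 = £634.70.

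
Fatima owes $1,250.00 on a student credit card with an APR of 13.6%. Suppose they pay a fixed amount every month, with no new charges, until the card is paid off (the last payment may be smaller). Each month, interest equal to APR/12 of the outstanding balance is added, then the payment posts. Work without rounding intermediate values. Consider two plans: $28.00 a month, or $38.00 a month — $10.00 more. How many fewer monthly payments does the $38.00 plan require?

21 fewer payments

Monthly rate r = 13.6%/12 = 1.13333% = 0.0113333.
At $28.00/mo: n = ⌈−ln(1 − rB₀/P)/ln(1+r)⌉ = 63 payments (last $15.96); total interest = total paid − $1,250.00 = $501.96.
At $38.00/mo: 42 payments (last $15.05); total interest $323.05.
Payments saved = 63 − 42 = 21.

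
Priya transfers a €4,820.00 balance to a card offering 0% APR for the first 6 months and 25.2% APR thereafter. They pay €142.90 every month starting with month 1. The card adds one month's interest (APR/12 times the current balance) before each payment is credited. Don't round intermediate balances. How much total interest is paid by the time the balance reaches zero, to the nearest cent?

€2,040.53

Promo months 1–6 at r₀ = 0%/12 = 0; months 7+ at r₁ = 25.2%/12 = 0.021.
After month 6 (no interest yet): B = €4,820.00 − 6·€142.90 = €3,962.60.
Then at r₁ with €142.90/mo: n₂ = −ln(1 − r₁·B/P)/ln(1+r₁) ≈ 42.01 → 43 more payments.
Total paid = 48·€142.90 + €1.33 = €6,860.53; interest = €6,860.53 − €4,820.00 = €2,040.53.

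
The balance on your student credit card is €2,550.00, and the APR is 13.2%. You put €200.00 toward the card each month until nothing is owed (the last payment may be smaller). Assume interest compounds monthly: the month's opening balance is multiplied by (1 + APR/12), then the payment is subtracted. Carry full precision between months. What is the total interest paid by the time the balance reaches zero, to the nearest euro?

Monthly rate r = 13.2%/12 = 1.1% = 0.011.
Payoff takes n = ⌈−ln(1 − rB₀/P)/ln(1+r)⌉ = ⌈13.813⌉ = 14 payments; the last is €162.77.
Total paid = 13·€200.00 + €162.77 = €2,762.77.
Total interest = total paid − principal = €2,762.77 − €2,550.00 = €212.77.

€213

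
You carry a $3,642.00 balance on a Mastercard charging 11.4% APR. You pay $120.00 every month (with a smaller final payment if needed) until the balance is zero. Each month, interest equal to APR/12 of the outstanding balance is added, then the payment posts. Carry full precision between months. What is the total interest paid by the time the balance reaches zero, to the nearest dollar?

Monthly rate r = 11.4%/12 = 0.95% = 0.0095.
Payoff takes n = ⌈−ln(1 − rB₀/P)/ln(1+r)⌉ = ⌈35.973⌉ = 36 payments; the last is $116.82.
Total paid = 35·$120.00 + $116.82 = $4,316.82.
Total interest = total paid − principal = $4,316.82 − $3,642.00 = $674.82.

$675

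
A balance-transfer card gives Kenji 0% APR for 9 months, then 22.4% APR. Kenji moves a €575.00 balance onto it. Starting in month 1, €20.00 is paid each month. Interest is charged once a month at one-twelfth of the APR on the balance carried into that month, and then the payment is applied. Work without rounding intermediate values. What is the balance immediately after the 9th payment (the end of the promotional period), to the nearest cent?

Promo months 1–9 at r₀ = 0%/12 = 0; months 10+ at r₁ = 22.4%/12 = 0.0186667.
After month 9 (no interest yet): B = €575.00 − 9·€20.00 = €395.00.

€395.00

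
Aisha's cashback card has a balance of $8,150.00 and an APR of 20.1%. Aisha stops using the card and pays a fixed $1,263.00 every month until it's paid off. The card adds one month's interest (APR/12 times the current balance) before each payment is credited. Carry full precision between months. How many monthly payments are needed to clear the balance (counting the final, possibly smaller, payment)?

Monthly rate r = 20.1%/12 = 1.675% = 0.01675.
Recurrence: B ← B·(1+r) − $1,263.00.
Month 1: interest $136.51; balance after payment $7,023.51.
Month 2: interest $117.64; balance after payment $5,878.16.
Closed form: n = −ln(1 − rB₀/P)/ln(1+r) = −ln(0.89191)/ln(1.01675) ≈ 6.886, so the balance reaches zero during payment 7.

7 months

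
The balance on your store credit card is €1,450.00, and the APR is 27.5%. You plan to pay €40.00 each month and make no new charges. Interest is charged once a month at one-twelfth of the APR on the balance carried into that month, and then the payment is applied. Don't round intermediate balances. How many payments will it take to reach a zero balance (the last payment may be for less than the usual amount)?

Monthly rate r = 27.5%/12 = 2.29167% = 0.0229167.
Recurrence: B ← B·(1+r) − €40.00.
Month 1: interest €33.23; balance after payment €1,443.23.
Month 2: interest €33.07; balance after payment €1,436.30.
Closed form: n = −ln(1 − rB₀/P)/ln(1+r) = −ln(0.16927)/ln(1.02292) ≈ 78.394, so the balance reaches zero during payment 79.

79 months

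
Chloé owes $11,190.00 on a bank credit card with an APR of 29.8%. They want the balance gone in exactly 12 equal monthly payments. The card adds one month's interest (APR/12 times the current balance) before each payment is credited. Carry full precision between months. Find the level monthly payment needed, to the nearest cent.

$1,089.78

Monthly rate r = 29.8%/12 = 2.48333% = 0.0248333.
Level-payment amortization: P = B₀·r / (1 − (1+r)^(−n)) = 11190.00·0.0248333 / (1 − 1.02483^(−12)).
Denominator 1 − (1+r)^(−12) = 0.25499174.
P = 277.885 / 0.25499174 ≈ 1089.78.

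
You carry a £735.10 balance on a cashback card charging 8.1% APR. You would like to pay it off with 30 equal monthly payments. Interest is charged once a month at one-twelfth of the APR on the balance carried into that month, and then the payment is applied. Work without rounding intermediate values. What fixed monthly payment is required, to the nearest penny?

Monthly rate r = 8.1%/12 = 0.675% = 0.00675.
Level-payment amortization: P = B₀·r / (1 − (1+r)^(−n)) = 735.10·0.00675 / (1 − 1.00675^(−30)).
Denominator 1 − (1+r)^(−30) = 0.182757673.
P = 4.96192 / 0.182757673 ≈ 27.15.

£27.15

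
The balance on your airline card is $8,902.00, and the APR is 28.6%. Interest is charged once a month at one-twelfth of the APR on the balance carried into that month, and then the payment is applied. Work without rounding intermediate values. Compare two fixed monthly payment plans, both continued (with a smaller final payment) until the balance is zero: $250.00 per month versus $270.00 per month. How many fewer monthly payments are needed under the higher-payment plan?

15 fewer payments

Monthly rate r = 28.6%/12 = 2.38333% = 0.0238333.
At $250.00/mo: n = ⌈−ln(1 − rB₀/P)/ln(1+r)⌉ = 81 payments (last $41.89); total interest = total paid − $8,902.00 = $11,139.89.
At $270.00/mo: 66 payments (last $113.37); total interest $8,761.37.
Payments saved = 81 − 66 = 15.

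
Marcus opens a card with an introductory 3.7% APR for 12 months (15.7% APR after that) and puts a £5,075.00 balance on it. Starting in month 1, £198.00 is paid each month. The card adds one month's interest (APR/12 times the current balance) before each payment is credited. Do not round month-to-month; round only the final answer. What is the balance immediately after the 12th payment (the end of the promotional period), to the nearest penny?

£2,849.28

Promo months 1–12 at r₀ = 3.7%/12 = 0.00308333; months 13+ at r₁ = 15.7%/12 = 0.0130833.
After month 12: iterate B ← B·(1+r₀) − £198.00 for 12 months → £2,849.28.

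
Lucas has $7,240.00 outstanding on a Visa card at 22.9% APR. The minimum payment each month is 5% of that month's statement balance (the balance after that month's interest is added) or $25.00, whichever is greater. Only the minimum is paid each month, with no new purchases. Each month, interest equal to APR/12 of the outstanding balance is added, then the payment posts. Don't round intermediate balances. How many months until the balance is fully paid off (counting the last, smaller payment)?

108 months

Monthly rate r = 22.9%/12 = 1.90833% = 0.0190833.
While 5% of the post-interest balance exceeds $25.00, each month B ← (B·(1+r))·(1 − 0.05), i.e. B shrinks by the factor (1+r)·0.95 = 0.96813.
This holds for months 1–84. Entering month 85 the balance is $476.58; 5% of the post-interest balance is now below $25.00, so the flat $25.00 minimum applies from here.
From month 85 a fixed $25.00 at rate r clears $476.58 in 24 more payments. Total: 84 + 24 = 108 months.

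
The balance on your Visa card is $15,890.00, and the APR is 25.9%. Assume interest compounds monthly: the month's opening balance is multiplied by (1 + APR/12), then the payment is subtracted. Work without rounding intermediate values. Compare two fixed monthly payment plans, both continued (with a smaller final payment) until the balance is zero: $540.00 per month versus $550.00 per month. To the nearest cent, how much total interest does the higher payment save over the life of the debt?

$330.23

Monthly rate r = 25.9%/12 = 2.15833% = 0.0215833.
At $540.00/mo: n = ⌈−ln(1 − rB₀/P)/ln(1+r)⌉ = 48 payments (last $115.62); total interest = total paid − $15,890.00 = $9,605.62.
At $550.00/mo: 46 payments (last $415.39); total interest $9,275.39.
Interest saved = $9,605.62 − $9,275.39 = $330.23.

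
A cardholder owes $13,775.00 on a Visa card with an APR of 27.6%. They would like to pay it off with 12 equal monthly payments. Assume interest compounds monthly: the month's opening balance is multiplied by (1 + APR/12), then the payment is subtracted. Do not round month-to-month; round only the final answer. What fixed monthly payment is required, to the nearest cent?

$1,326.68

Monthly rate r = 27.6%/12 = 2.3% = 0.023.
Level-payment amortization: P = B₀·r / (1 − (1+r)^(−n)) = 13775.00·0.023 / (1 − 1.023^(−12)).
Denominator 1 − (1+r)^(−12) = 0.23881119.
P = 316.825 / 0.23881119 ≈ 1326.68.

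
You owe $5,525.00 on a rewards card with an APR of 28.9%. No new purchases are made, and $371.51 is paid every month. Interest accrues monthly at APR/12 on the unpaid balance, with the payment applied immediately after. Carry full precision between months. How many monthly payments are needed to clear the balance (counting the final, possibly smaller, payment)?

19 payments

Monthly rate r = 28.9%/12 = 2.40833% = 0.0240833.
Recurrence: B ← B·(1+r) − $371.51.
Month 1: interest $133.06; balance after payment $5,286.55.
Month 2: interest $127.32; balance after payment $5,042.36.
Closed form: n = −ln(1 − rB₀/P)/ln(1+r) = −ln(0.64184)/ln(1.02408) ≈ 18.633, so the balance reaches zero during payment 19.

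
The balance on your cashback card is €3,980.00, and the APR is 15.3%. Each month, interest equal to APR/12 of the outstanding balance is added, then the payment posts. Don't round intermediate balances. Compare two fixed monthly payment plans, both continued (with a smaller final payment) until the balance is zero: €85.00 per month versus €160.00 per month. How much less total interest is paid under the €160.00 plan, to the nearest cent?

€1,279.57

Monthly rate r = 15.3%/12 = 1.275% = 0.01275.
At €85.00/mo: n = ⌈−ln(1 − rB₀/P)/ln(1+r)⌉ = 72 payments (last €62.44); total interest = total paid − €3,980.00 = €2,117.44.
At €160.00/mo: 31 payments (last €17.87); total interest €837.87.
Interest saved = €2,117.44 − €837.87 = €1,279.57.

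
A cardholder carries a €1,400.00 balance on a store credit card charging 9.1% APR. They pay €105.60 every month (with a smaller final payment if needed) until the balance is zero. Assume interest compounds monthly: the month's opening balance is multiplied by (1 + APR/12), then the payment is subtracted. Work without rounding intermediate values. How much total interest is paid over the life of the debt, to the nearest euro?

Monthly rate r = 9.1%/12 = 0.758333% = 0.00758333.
Payoff takes n = ⌈−ln(1 − rB₀/P)/ln(1+r)⌉ = ⌈14.025⌉ = 15 payments; the last is €2.68.
Total paid = 14·€105.60 + €2.68 = €1,481.08.
Total interest = total paid − principal = €1,481.08 − €1,400.00 = €81.08.

€81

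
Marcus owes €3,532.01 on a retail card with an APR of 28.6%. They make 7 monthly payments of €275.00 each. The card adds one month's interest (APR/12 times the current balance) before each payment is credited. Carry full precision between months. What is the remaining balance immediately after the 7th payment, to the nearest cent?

Monthly rate r = 28.6%/12 = 2.38333% = 0.0238333.
Each month: B ← B·(1+r) − €275.00.
Month 1: interest €84.18; balance after payment €3,341.19.
Month 2: interest €79.63; balance after payment €3,145.82.
Month 3: interest €74.98; balance after payment €2,945.80.
Month 4: interest €70.21; balance after payment €2,741.00.
Month 5: interest €65.33; balance after payment €2,531.33.
Month 6: interest €60.33; balance after payment €2,316.66.
Month 7: interest €55.21; balance after payment €2,096.88.

€2,096.88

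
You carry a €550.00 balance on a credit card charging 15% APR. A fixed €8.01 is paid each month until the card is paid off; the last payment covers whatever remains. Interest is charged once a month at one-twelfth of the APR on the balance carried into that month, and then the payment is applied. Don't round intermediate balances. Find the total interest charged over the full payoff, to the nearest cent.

Monthly rate r = 15%/12 = 1.25% = 0.0125.
Payoff takes n = ⌈−ln(1 − rB₀/P)/ln(1+r)⌉ = ⌈157.300⌉ = 158 payments; the last is €2.41.
Total paid = 157·€8.01 + €2.41 = €1,259.98.
Total interest = total paid − principal = €1,259.98 − €550.00 = €709.98.

€709.98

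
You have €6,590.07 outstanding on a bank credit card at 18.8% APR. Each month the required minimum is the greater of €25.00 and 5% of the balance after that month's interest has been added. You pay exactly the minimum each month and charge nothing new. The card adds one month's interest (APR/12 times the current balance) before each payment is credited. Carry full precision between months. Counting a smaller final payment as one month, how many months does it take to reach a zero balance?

97 months

Monthly rate r = 18.8%/12 = 1.56667% = 0.0156667.
While 5% of the post-interest balance exceeds €25.00, each month B ← (B·(1+r))·(1 − 0.05), i.e. B shrinks by the factor (1+r)·0.95 = 0.96488.
This holds for months 1–73. Entering month 74 the balance is €484.79; 5% of the post-interest balance is now below €25.00, so the flat €25.00 minimum applies from here.
From month 74 a fixed €25.00 at rate r clears €484.79 in 24 more payments. Total: 73 + 24 = 97 months.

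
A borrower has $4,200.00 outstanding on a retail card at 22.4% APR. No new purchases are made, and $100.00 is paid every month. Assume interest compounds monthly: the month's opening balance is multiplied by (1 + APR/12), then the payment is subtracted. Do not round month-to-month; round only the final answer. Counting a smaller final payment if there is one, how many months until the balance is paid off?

83 months

Monthly rate r = 22.4%/12 = 1.86667% = 0.0186667.
Recurrence: B ← B·(1+r) − $100.00.
Month 1: interest $78.40; balance after payment $4,178.40.
Month 2: interest $78.00; balance after payment $4,156.40.
Closed form: n = −ln(1 − rB₀/P)/ln(1+r) = −ln(0.216)/ln(1.01867) ≈ 82.861, so the balance reaches zero during payment 83.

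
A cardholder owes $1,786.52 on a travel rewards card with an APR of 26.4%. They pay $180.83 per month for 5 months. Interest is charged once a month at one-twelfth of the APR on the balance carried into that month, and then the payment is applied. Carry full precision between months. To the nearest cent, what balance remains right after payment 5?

$1,047.06

Monthly rate r = 26.4%/12 = 2.2% = 0.022.
Each month: B ← B·(1+r) − $180.83.
Month 1: interest $39.30; balance after payment $1,644.99.
Month 2: interest $36.19; balance after payment $1,500.35.
Month 3: interest $33.01; balance after payment $1,352.53.
Month 4: interest $29.76; balance after payment $1,201.46.
Month 5: interest $26.43; balance after payment $1,047.06.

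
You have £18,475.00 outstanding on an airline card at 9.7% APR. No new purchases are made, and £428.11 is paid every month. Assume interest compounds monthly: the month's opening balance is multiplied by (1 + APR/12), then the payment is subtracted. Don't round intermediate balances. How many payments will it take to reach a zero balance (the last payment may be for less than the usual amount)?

Monthly rate r = 9.7%/12 = 0.808333% = 0.00808333.
Recurrence: B ← B·(1+r) − £428.11.
Month 1: interest £149.34; balance after payment £18,196.23.
Month 2: interest £147.09; balance after payment £17,915.21.
Closed form: n = −ln(1 − rB₀/P)/ln(1+r) = −ln(0.65117)/ln(1.00808) ≈ 53.285, so the balance reaches zero during payment 54.

54 months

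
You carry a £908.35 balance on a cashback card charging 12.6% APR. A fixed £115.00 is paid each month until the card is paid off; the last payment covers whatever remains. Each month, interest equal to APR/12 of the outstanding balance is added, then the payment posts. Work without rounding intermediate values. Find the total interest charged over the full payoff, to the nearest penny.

£44.98

Monthly rate r = 12.6%/12 = 1.05% = 0.0105.
Payoff takes n = ⌈−ln(1 − rB₀/P)/ln(1+r)⌉ = ⌈8.289⌉ = 9 payments; the last is £33.33.
Total paid = 8·£115.00 + £33.33 = £953.33.
Total interest = total paid − principal = £953.33 − £908.35 = £44.98.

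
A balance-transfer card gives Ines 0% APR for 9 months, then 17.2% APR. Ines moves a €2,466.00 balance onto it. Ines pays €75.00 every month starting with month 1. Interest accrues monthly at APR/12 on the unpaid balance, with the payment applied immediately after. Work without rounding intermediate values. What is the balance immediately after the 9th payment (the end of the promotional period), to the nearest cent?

€1,791.00

Promo months 1–9 at r₀ = 0%/12 = 0; months 10+ at r₁ = 17.2%/12 = 0.0143333.
After month 9 (no interest yet): B = €2,466.00 − 9·€75.00 = €1,791.00.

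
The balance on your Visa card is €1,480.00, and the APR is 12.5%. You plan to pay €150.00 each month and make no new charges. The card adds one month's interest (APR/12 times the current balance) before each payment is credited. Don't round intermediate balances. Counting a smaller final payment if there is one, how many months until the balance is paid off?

Monthly rate r = 12.5%/12 = 1.04167% = 0.0104167.
Recurrence: B ← B·(1+r) − €150.00.
Month 1: interest €15.42; balance after payment €1,345.42.
Month 2: interest €14.01; balance after payment €1,209.43.
Closed form: n = −ln(1 − rB₀/P)/ln(1+r) = −ln(0.89722)/ln(1.01042) ≈ 10.465, so the balance reaches zero during payment 11.

11 months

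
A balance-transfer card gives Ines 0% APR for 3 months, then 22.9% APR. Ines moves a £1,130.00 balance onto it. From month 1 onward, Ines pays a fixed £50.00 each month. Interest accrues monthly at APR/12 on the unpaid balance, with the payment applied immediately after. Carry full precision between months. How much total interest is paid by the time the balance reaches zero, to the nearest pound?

£259

Promo months 1–3 at r₀ = 0%/12 = 0; months 4+ at r₁ = 22.9%/12 = 0.0190833.
After month 3 (no interest yet): B = £1,130.00 − 3·£50.00 = £980.00.
Then at r₁ with £50.00/mo: n₂ = −ln(1 − r₁·B/P)/ln(1+r₁) ≈ 24.78 → 25 more payments.
Total paid = 27·£50.00 + £39.16 = £1,389.16; interest = £1,389.16 − £1,130.00 = £259.16.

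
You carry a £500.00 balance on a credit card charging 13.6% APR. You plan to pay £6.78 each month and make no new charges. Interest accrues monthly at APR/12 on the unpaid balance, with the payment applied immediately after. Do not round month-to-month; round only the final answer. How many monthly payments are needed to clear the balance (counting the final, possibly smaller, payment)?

161 payments

Monthly rate r = 13.6%/12 = 1.13333% = 0.0113333.
Recurrence: B ← B·(1+r) − £6.78.
Month 1: interest £5.67; balance after payment £498.89.
Month 2: interest £5.65; balance after payment £497.76.
Closed form: n = −ln(1 − rB₀/P)/ln(1+r) = −ln(0.16421)/ln(1.01133) ≈ 160.309, so the balance reaches zero during payment 161.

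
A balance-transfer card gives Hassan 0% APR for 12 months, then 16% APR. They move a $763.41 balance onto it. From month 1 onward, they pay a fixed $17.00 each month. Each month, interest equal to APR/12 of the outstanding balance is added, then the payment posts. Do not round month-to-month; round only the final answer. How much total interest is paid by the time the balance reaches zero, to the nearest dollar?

Promo months 1–12 at r₀ = 0%/12 = 0; months 13+ at r₁ = 16%/12 = 0.0133333.
After month 12 (no interest yet): B = $763.41 − 12·$17.00 = $559.41.
Then at r₁ with $17.00/mo: n₂ = −ln(1 − r₁·B/P)/ln(1+r₁) ≈ 43.61 → 44 more payments.
Total paid = 55·$17.00 + $10.36 = $945.36; interest = $945.36 − $763.41 = $181.95.

$182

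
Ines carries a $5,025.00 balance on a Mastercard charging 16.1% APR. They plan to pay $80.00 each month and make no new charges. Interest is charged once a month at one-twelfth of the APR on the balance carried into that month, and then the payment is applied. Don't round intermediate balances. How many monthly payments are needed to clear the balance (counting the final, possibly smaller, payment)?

Monthly rate r = 16.1%/12 = 1.34167% = 0.0134167.
Recurrence: B ← B·(1+r) − $80.00.
Month 1: interest $67.42; balance after payment $5,012.42.
Month 2: interest $67.25; balance after payment $4,999.67.
Closed form: n = −ln(1 − rB₀/P)/ln(1+r) = −ln(0.15727)/ln(1.01342) ≈ 138.798, so the balance reaches zero during payment 139.

139 months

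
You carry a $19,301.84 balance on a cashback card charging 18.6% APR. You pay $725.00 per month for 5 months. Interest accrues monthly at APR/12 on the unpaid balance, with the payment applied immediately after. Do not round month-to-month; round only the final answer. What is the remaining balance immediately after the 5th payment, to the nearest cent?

Monthly rate r = 18.6%/12 = 1.55% = 0.0155.
Each month: B ← B·(1+r) − $725.00.
Month 1: interest $299.18; balance after payment $18,876.02.
Month 2: interest $292.58; balance after payment $18,443.60.
Month 3: interest $285.88; balance after payment $18,004.47.
Month 4: interest $279.07; balance after payment $17,558.54.
Month 5: interest $272.16; balance after payment $17,105.70.

$17,105.70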